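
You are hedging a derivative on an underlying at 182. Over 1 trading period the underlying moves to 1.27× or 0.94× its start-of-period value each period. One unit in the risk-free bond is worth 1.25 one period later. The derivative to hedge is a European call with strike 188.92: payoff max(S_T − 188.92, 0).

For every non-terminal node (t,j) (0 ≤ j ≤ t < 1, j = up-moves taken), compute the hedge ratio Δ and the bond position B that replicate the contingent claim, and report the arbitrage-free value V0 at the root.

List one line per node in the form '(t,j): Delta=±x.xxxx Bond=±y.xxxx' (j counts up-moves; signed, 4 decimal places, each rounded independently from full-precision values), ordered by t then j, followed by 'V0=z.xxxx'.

Under the risk-neutral measure, an up-move has probability p* = (R−d)/(u−d) = 0.9394 and values discount at R = 1.25.
Payoff layer (t=1): V(1,0)=0.0000, V(1,1)=42.2200
  t=0,j=0: stock 182.0000 → up 231.1400 (V=42.2200), down 171.0800 (V=0.0000). Price 31.7290; hedge Δ=0.7030, bond B=-96.2104.
The time-0 hedge costs 31.7290, which is the no-arbitrage price.

(0,0): Delta=0.7030 Bond=-96.2104
V0=31.7290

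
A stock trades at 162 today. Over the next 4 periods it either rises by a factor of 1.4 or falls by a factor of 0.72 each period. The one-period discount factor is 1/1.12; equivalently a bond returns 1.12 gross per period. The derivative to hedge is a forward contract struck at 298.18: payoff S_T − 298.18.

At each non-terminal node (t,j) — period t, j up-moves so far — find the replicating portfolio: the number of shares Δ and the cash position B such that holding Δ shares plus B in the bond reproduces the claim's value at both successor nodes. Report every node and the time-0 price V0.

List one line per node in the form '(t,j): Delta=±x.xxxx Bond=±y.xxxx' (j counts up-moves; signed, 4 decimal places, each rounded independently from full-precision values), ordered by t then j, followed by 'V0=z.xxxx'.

(0,0): Delta=1.0000 Bond=-189.4988
(1,0): Delta=1.0000 Bond=-212.2386
(1,1): Delta=1.0000 Bond=-212.2386
(2,0): Delta=1.0000 Bond=-237.7073
(2,1): Delta=1.0000 Bond=-237.7073
(2,2): Delta=1.0000 Bond=-237.7073
(3,0): Delta=1.0000 Bond=-266.2321
(3,1): Delta=1.0000 Bond=-266.2321
(3,2): Delta=1.0000 Bond=-266.2321
(3,3): Delta=1.0000 Bond=-266.2321
V0=-27.4988

Under the risk-neutral measure, an up-move has probability p* = (R−d)/(u−d) = 0.5882 and values discount at R = 1.12.
At expiry t=4: V(4,0)=-254.6444, V(4,1)=-213.5274, V(4,2)=-133.5776, V(4,3)=21.8802, V(4,4)=324.1592
Node (3,0) S=60.4662: V=(p*·-213.5274+(1−p*)·-254.6444)/1.12=-205.7660; Δ=(-213.5274−-254.6444)/(84.6526−43.5356)=1.0000; B=V−Δ·S=-266.2321
Node (3,1) S=117.5731: V=(p*·-133.5776+(1−p*)·-213.5274)/1.12=-148.6590; Δ=(-133.5776−-213.5274)/(164.6024−84.6526)=1.0000; B=V−Δ·S=-266.2321
Node (3,2) S=228.6144: V=(p*·21.8802+(1−p*)·-133.5776)/1.12=-37.6177; Δ=(21.8802−-133.5776)/(320.0602−164.6024)=1.0000; B=V−Δ·S=-266.2321
Node (3,3) S=444.5280: V=(p*·324.1592+(1−p*)·21.8802)/1.12=178.2959; Δ=(324.1592−21.8802)/(622.3392−320.0602)=1.0000; B=V−Δ·S=-266.2321
Node (2,0) S=83.9808: V=(p*·-148.6590+(1−p*)·-205.7660)/1.12=-153.7265; Δ=(-148.6590−-205.7660)/(117.5731−60.4662)=1.0000; B=V−Δ·S=-237.7073
Node (2,1) S=163.2960: V=(p*·-37.6177+(1−p*)·-148.6590)/1.12=-74.4113; Δ=(-37.6177−-148.6590)/(228.6144−117.5731)=1.0000; B=V−Δ·S=-237.7073
Node (2,2) S=317.5200: V=(p*·178.2959+(1−p*)·-37.6177)/1.12=79.8127; Δ=(178.2959−-37.6177)/(444.5280−228.6144)=1.0000; B=V−Δ·S=-237.7073
Node (1,0) S=116.6400: V=(p*·-74.4113+(1−p*)·-153.7265)/1.12=-95.5986; Δ=(-74.4113−-153.7265)/(163.2960−83.9808)=1.0000; B=V−Δ·S=-212.2386
Node (1,1) S=226.8000: V=(p*·79.8127+(1−p*)·-74.4113)/1.12=14.5614; Δ=(79.8127−-74.4113)/(317.5200−163.2960)=1.0000; B=V−Δ·S=-212.2386
Node (0,0) S=162.0000: V=(p*·14.5614+(1−p*)·-95.5986)/1.12=-27.4988; Δ=(14.5614−-95.5986)/(226.8000−116.6400)=1.0000; B=V−Δ·S=-189.4988
Root portfolio cost Δ·162+B reproduces V0=-27.4988.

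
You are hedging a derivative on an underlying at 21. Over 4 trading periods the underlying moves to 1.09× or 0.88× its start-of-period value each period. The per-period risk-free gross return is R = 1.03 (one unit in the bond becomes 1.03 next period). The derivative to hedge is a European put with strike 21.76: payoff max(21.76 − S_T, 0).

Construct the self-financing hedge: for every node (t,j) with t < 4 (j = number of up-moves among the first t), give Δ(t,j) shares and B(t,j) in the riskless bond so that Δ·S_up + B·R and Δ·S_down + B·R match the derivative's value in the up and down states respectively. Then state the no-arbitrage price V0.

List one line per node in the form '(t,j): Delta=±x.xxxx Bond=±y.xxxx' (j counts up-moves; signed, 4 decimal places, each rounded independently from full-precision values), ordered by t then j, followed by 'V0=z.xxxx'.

The replicating-portfolio and risk-neutral prices coincide; use p* = (1.03−0.88)/(1.09−0.88) = 0.7143 for the latter.
At expiry t=4: V(4,0)=9.1664, V(4,1)=6.1611, V(4,2)=2.4386, V(4,3)=0.0000, V(4,4)=0.0000
  t=3,j=0: stock 14.3109 → up 15.5989 (V=6.1611), down 12.5936 (V=9.1664). Price 6.8153; hedge Δ=-1.0000, bond B=21.1262.
  t=3,j=1: stock 17.7260 → up 19.3214 (V=2.4386), down 15.5989 (V=6.1611). Price 3.4002; hedge Δ=-1.0000, bond B=21.1262.
  t=3,j=2: stock 21.9561 → up 23.9321 (V=0.0000), down 19.3214 (V=2.4386). Price 0.6765; hedge Δ=-0.5289, bond B=12.2890.
  t=3,j=3: stock 27.1956 → up 29.6432 (V=0.0000), down 23.9321 (V=0.0000). Price 0.0000; hedge Δ=0.0000, bond B=0.0000.
  t=2,j=0: stock 16.2624 → up 17.7260 (V=3.4002), down 14.3109 (V=6.8153). Price 4.2485; hedge Δ=-1.0000, bond B=20.5109.
  t=2,j=1: stock 20.1432 → up 21.9561 (V=0.6765), down 17.7260 (V=3.4002). Price 1.4123; hedge Δ=-0.6439, bond B=14.3825.
  t=2,j=2: stock 24.9501 → up 27.1956 (V=0.0000), down 21.9561 (V=0.6765). Price 0.1876; hedge Δ=-0.1291, bond B=3.4089.
  t=1,j=0: stock 18.4800 → up 20.1432 (V=1.4123), down 16.2624 (V=4.2485). Price 2.1579; hedge Δ=-0.7308, bond B=15.6635.
  t=1,j=1: stock 22.8900 → up 24.9501 (V=0.1876), down 20.1432 (V=1.4123). Price 0.5219; hedge Δ=-0.2548, bond B=6.3536.
  t=0,j=0: stock 21.0000 → up 22.8900 (V=0.5219), down 18.4800 (V=2.1579). Price 0.9605; hedge Δ=-0.3710, bond B=8.7510.
Self-financing check: at every node Δ·S+B equals the discounted successor values.

(0,0): Delta=-0.3710 Bond=8.7510
(1,0): Delta=-0.7308 Bond=15.6635
(1,1): Delta=-0.2548 Bond=6.3536
(2,0): Delta=-1.0000 Bond=20.5109
(2,1): Delta=-0.6439 Bond=14.3825
(2,2): Delta=-0.1291 Bond=3.4089
(3,0): Delta=-1.0000 Bond=21.1262
(3,1): Delta=-1.0000 Bond=21.1262
(3,2): Delta=-0.5289 Bond=12.2890
(3,3): Delta=0.0000 Bond=0.0000
V0=0.9605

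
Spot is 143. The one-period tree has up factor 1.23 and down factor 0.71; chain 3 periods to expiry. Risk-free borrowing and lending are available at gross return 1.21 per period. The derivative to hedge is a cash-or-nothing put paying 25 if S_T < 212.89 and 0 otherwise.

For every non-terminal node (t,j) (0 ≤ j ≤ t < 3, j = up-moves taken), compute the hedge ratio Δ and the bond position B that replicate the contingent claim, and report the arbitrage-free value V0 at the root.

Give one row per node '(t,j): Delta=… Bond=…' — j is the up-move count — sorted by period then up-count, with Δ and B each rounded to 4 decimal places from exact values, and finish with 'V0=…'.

Risk-neutral probability p* = (R−d)/(u−d) = (1.21−0.71)/(1.23−0.71) = 0.9615.
Terminal values V(3,·): V(3,0)=25.0000, V(3,1)=25.0000, V(3,2)=25.0000, V(3,3)=0.0000
(2,0): S=72.0863. Δ = (V_up−V_dn)/(S_up−S_dn) = (25.0000−25.0000)/(88.6661−51.1813) = 0.0000. V = [p*·25.0000 + (1−p*)·25.0000]/1.21 = 20.6612. B = V − Δ·S = 20.6612.
(2,1): S=124.8819. Δ = (V_up−V_dn)/(S_up−S_dn) = (25.0000−25.0000)/(153.6047−88.6661) = 0.0000. V = [p*·25.0000 + (1−p*)·25.0000]/1.21 = 20.6612. B = V − Δ·S = 20.6612.
(2,2): S=216.3447. Δ = (V_up−V_dn)/(S_up−S_dn) = (0.0000−25.0000)/(266.1040−153.6047) = -0.2222. V = [p*·0.0000 + (1−p*)·25.0000]/1.21 = 0.7947. B = V − Δ·S = 48.8716.
(1,0): S=101.5300. Δ = (V_up−V_dn)/(S_up−S_dn) = (20.6612−20.6612)/(124.8819−72.0863) = 0.0000. V = [p*·20.6612 + (1−p*)·20.6612]/1.21 = 17.0753. B = V − Δ·S = 17.0753.
(1,1): S=175.8900. Δ = (V_up−V_dn)/(S_up−S_dn) = (0.7947−20.6612)/(216.3447−124.8819) = -0.2172. V = [p*·0.7947 + (1−p*)·20.6612]/1.21 = 1.2882. B = V − Δ·S = 39.4930.
(0,0): S=143.0000. Δ = (V_up−V_dn)/(S_up−S_dn) = (1.2882−17.0753)/(175.8900−101.5300) = -0.2123. V = [p*·1.2882 + (1−p*)·17.0753]/1.21 = 1.5665. B = V − Δ·S = 31.9263.
Self-financing check: at every node Δ·S+B equals the discounted successor values.

(0,0): Delta=-0.2123 Bond=31.9263
(1,0): Delta=0.0000 Bond=17.0753
(1,1): Delta=-0.2172 Bond=39.4930
(2,0): Delta=0.0000 Bond=20.6612
(2,1): Delta=0.0000 Bond=20.6612
(2,2): Delta=-0.2222 Bond=48.8716
V0=1.5665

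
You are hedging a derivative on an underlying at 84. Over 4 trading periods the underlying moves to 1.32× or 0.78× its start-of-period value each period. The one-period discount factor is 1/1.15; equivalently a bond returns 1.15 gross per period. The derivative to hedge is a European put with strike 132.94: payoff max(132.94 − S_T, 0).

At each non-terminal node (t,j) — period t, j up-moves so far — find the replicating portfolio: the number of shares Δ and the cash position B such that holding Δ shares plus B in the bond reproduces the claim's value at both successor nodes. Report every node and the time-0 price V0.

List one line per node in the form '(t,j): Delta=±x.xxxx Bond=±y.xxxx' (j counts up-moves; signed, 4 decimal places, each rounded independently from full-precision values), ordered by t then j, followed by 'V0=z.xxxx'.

The replicating-portfolio and risk-neutral prices coincide; use p* = (1.15−0.78)/(1.32−0.78) = 0.6852 for the latter.
At expiry t=4: V(4,0)=101.8474, V(4,1)=80.3217, V(4,2)=43.8936, V(4,3)=0.0000, V(4,4)=0.0000
(3,0): S=39.8624. Δ = (V_up−V_dn)/(S_up−S_dn) = (80.3217−101.8474)/(52.6183−31.0926) = -1.0000. V = [p*·80.3217 + (1−p*)·101.8474]/1.15 = 75.7376. B = V − Δ·S = 115.6000.
(3,1): S=67.4594. Δ = (V_up−V_dn)/(S_up−S_dn) = (43.8936−80.3217)/(89.0464−52.6183) = -1.0000. V = [p*·43.8936 + (1−p*)·80.3217]/1.15 = 48.1406. B = V − Δ·S = 115.6000.
(3,2): S=114.1620. Δ = (V_up−V_dn)/(S_up−S_dn) = (0.0000−43.8936)/(150.6939−89.0464) = -0.7120. V = [p*·0.0000 + (1−p*)·43.8936]/1.15 = 12.0160. B = V − Δ·S = 93.3004.
(3,3): S=193.1973. Δ = (V_up−V_dn)/(S_up−S_dn) = (0.0000−0.0000)/(255.0205−150.6939) = 0.0000. V = [p*·0.0000 + (1−p*)·0.0000]/1.15 = 0.0000. B = V − Δ·S = 0.0000.
(2,0): S=51.1056. Δ = (V_up−V_dn)/(S_up−S_dn) = (48.1406−75.7376)/(67.4594−39.8624) = -1.0000. V = [p*·48.1406 + (1−p*)·75.7376]/1.15 = 49.4161. B = V − Δ·S = 100.5217.
(2,1): S=86.4864. Δ = (V_up−V_dn)/(S_up−S_dn) = (12.0160−48.1406)/(114.1620−67.4594) = -0.7735. V = [p*·12.0160 + (1−p*)·48.1406]/1.15 = 20.3379. B = V − Δ·S = 87.2353.
(2,2): S=146.3616. Δ = (V_up−V_dn)/(S_up−S_dn) = (0.0000−12.0160)/(193.1973−114.1620) = -0.1520. V = [p*·0.0000 + (1−p*)·12.0160]/1.15 = 3.2894. B = V − Δ·S = 25.5412.
(1,0): S=65.5200. Δ = (V_up−V_dn)/(S_up−S_dn) = (20.3379−49.4161)/(86.4864−51.1056) = -0.8219. V = [p*·20.3379 + (1−p*)·49.4161]/1.15 = 25.6453. B = V − Δ·S = 79.4940.
(1,1): S=110.8800. Δ = (V_up−V_dn)/(S_up−S_dn) = (3.2894−20.3379)/(146.3616−86.4864) = -0.2847. V = [p*·3.2894 + (1−p*)·20.3379]/1.15 = 7.5274. B = V − Δ·S = 39.0986.
(0,0): S=84.0000. Δ = (V_up−V_dn)/(S_up−S_dn) = (7.5274−25.6453)/(110.8800−65.5200) = -0.3994. V = [p*·7.5274 + (1−p*)·25.6453]/1.15 = 11.5054. B = V − Δ·S = 45.0571.
Root portfolio cost Δ·84+B reproduces V0=11.5054.

(0,0): Delta=-0.3994 Bond=45.0571
(1,0): Delta=-0.8219 Bond=79.4940
(1,1): Delta=-0.2847 Bond=39.0986
(2,0): Delta=-1.0000 Bond=100.5217
(2,1): Delta=-0.7735 Bond=87.2353
(2,2): Delta=-0.1520 Bond=25.5412
(3,0): Delta=-1.0000 Bond=115.6000
(3,1): Delta=-1.0000 Bond=115.6000
(3,2): Delta=-0.7120 Bond=93.3004
(3,3): Delta=0.0000 Bond=0.0000
V0=11.5054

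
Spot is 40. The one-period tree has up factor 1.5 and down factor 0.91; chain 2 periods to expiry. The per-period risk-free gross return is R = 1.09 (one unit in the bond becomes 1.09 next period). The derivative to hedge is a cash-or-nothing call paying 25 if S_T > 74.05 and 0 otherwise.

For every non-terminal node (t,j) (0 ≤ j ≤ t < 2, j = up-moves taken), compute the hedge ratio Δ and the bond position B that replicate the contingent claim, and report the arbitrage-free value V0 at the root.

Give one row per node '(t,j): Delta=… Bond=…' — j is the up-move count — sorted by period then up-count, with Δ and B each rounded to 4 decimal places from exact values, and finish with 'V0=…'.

The replicating-portfolio and risk-neutral prices coincide; use p* = (1.09−0.91)/(1.5−0.91) = 0.3051 for the latter.
Payoff layer (t=2): V(2,0)=0.0000, V(2,1)=0.0000, V(2,2)=25.0000
Node (1,0) S=36.4000: V=(p*·0.0000+(1−p*)·0.0000)/1.09=0.0000; Δ=(0.0000−0.0000)/(54.6000−33.1240)=0.0000; B=V−Δ·S=0.0000
Node (1,1) S=60.0000: V=(p*·25.0000+(1−p*)·0.0000)/1.09=6.9974; Δ=(25.0000−0.0000)/(90.0000−54.6000)=0.7062; B=V−Δ·S=-35.3755
Node (0,0) S=40.0000: V=(p*·6.9974+(1−p*)·0.0000)/1.09=1.9585; Δ=(6.9974−0.0000)/(60.0000−36.4000)=0.2965; B=V−Δ·S=-9.9014
Root portfolio cost Δ·40+B reproduces V0=1.9585.

(0,0): Delta=0.2965 Bond=-9.9014
(1,0): Delta=0.0000 Bond=0.0000
(1,1): Delta=0.7062 Bond=-35.3755
V0=1.9585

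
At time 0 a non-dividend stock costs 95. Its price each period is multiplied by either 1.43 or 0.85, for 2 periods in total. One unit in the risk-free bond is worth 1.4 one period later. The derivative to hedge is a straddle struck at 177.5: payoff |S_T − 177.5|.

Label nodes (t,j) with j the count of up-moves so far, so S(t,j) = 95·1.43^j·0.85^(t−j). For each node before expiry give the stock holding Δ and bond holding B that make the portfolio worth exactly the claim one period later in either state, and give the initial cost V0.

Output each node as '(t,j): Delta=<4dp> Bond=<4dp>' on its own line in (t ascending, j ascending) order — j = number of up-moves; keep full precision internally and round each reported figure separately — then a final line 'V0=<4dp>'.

(0,0): Delta=-0.5878 Bond=66.7865
(1,0): Delta=-1.0000 Bond=126.7857
(1,1): Delta=-0.5744 Bond=91.6855
V0=10.9449

The replicating-portfolio and risk-neutral prices coincide; use p* = (1.4−0.85)/(1.43−0.85) = 0.9483 for the latter.
At expiry t=2: V(2,0)=108.8625, V(2,1)=62.0275, V(2,2)=16.7655
Node (1,0) S=80.7500: V=(p*·62.0275+(1−p*)·108.8625)/1.4=46.0357; Δ=(62.0275−108.8625)/(115.4725−68.6375)=-1.0000; B=V−Δ·S=126.7857
Node (1,1) S=135.8500: V=(p*·16.7655+(1−p*)·62.0275)/1.4=13.6476; Δ=(16.7655−62.0275)/(194.2655−115.4725)=-0.5744; B=V−Δ·S=91.6855
Node (0,0) S=95.0000: V=(p*·13.6476+(1−p*)·46.0357)/1.4=10.9449; Δ=(13.6476−46.0357)/(135.8500−80.7500)=-0.5878; B=V−Δ·S=66.7865
The time-0 hedge costs 10.9449, which is the no-arbitrage price.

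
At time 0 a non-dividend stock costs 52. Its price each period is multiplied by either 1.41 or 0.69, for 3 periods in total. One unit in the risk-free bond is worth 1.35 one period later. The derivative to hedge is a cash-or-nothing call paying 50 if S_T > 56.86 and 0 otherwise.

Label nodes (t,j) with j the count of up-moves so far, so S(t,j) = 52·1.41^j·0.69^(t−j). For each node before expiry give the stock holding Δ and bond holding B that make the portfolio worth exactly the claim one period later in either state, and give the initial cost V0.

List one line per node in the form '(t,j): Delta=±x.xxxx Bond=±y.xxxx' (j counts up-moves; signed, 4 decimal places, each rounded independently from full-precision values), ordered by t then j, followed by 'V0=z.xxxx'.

No-arbitrage ⇒ martingale measure with p* = (R−d)/(u−d) = 0.9167.
At expiry t=3: V(3,0)=0.0000, V(3,1)=0.0000, V(3,2)=50.0000, V(3,3)=50.0000
Node (2,0) S=24.7572: V=(p*·0.0000+(1−p*)·0.0000)/1.35=0.0000; Δ=(0.0000−0.0000)/(34.9077−17.0825)=0.0000; B=V−Δ·S=0.0000
Node (2,1) S=50.5908: V=(p*·50.0000+(1−p*)·0.0000)/1.35=33.9506; Δ=(50.0000−0.0000)/(71.3330−34.9077)=1.3727; B=V−Δ·S=-35.4938
Node (2,2) S=103.3812: V=(p*·50.0000+(1−p*)·50.0000)/1.35=37.0370; Δ=(50.0000−50.0000)/(145.7675−71.3330)=0.0000; B=V−Δ·S=37.0370
Node (1,0) S=35.8800: V=(p*·33.9506+(1−p*)·0.0000)/1.35=23.0529; Δ=(33.9506−0.0000)/(50.5908−24.7572)=1.3142; B=V−Δ·S=-24.1007
Node (1,1) S=73.3200: V=(p*·37.0370+(1−p*)·33.9506)/1.35=27.2443; Δ=(37.0370−33.9506)/(103.3812−50.5908)=0.0585; B=V−Δ·S=22.9576
Node (0,0) S=52.0000: V=(p*·27.2443+(1−p*)·23.0529)/1.35=19.9222; Δ=(27.2443−23.0529)/(73.3200−35.8800)=0.1120; B=V−Δ·S=14.1008
The time-0 hedge costs 19.9222, which is the no-arbitrage price.

(0,0): Delta=0.1120 Bond=14.1008
(1,0): Delta=1.3142 Bond=-24.1007
(1,1): Delta=0.0585 Bond=22.9576
(2,0): Delta=0.0000 Bond=0.0000
(2,1): Delta=1.3727 Bond=-35.4938
(2,2): Delta=0.0000 Bond=37.0370
V0=19.9222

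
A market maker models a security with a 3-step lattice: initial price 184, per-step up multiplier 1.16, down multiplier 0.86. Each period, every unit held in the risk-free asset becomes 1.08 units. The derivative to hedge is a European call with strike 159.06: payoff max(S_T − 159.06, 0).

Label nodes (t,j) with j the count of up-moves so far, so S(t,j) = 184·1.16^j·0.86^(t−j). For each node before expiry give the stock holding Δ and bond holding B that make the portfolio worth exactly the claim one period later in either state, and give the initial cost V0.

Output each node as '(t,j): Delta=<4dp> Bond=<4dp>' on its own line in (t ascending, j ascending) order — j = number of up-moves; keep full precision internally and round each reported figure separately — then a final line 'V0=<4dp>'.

Since d<R<u, set p* = (R−d)/(u−d) = 0.7333; price each node as the discounted p*-expectation of its children.
Payoff layer (t=3): V(3,0)=0.0000, V(3,1)=0.0000, V(3,2)=53.8677, V(3,3)=128.1449
(2,0): S=136.0864. Δ = (V_up−V_dn)/(S_up−S_dn) = (0.0000−0.0000)/(157.8602−117.0343) = 0.0000. V = [p*·0.0000 + (1−p*)·0.0000]/1.08 = 0.0000. B = V − Δ·S = 0.0000.
(2,1): S=183.5584. Δ = (V_up−V_dn)/(S_up−S_dn) = (53.8677−0.0000)/(212.9277−157.8602) = 0.9782. V = [p*·53.8677 + (1−p*)·0.0000]/1.08 = 36.5769. B = V − Δ·S = -142.9823.
(2,2): S=247.5904. Δ = (V_up−V_dn)/(S_up−S_dn) = (128.1449−53.8677)/(287.2049−212.9277) = 1.0000. V = [p*·128.1449 + (1−p*)·53.8677]/1.08 = 100.3126. B = V − Δ·S = -147.2778.
(1,0): S=158.2400. Δ = (V_up−V_dn)/(S_up−S_dn) = (36.5769−0.0000)/(183.5584−136.0864) = 0.7705. V = [p*·36.5769 + (1−p*)·0.0000]/1.08 = 24.8361. B = V − Δ·S = -97.0867.
(1,1): S=213.4400. Δ = (V_up−V_dn)/(S_up−S_dn) = (100.3126−36.5769)/(247.5904−183.5584) = 0.9954. V = [p*·100.3126 + (1−p*)·36.5769]/1.08 = 77.1448. B = V − Δ·S = -135.3077.
(0,0): S=184.0000. Δ = (V_up−V_dn)/(S_up−S_dn) = (77.1448−24.8361)/(213.4400−158.2400) = 0.9476. V = [p*·77.1448 + (1−p*)·24.8361]/1.08 = 58.5147. B = V − Δ·S = -115.8476.
Self-financing check: at every node Δ·S+B equals the discounted successor values.

(0,0): Delta=0.9476 Bond=-115.8476
(1,0): Delta=0.7705 Bond=-97.0867
(1,1): Delta=0.9954 Bond=-135.3077
(2,0): Delta=0.0000 Bond=0.0000
(2,1): Delta=0.9782 Bond=-142.9823
(2,2): Delta=1.0000 Bond=-147.2778
V0=58.5147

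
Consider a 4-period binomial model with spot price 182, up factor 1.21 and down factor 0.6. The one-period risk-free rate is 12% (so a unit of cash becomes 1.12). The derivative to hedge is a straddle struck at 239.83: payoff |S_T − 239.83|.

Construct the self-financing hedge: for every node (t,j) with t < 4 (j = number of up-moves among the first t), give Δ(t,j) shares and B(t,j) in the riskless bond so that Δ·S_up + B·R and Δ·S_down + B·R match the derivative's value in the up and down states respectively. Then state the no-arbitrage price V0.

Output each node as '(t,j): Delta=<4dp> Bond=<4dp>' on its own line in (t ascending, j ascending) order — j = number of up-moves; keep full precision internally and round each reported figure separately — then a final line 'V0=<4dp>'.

(0,0): Delta=0.1939 Bond=36.0123
(1,0): Delta=-1.0000 Bond=170.7063
(1,1): Delta=0.2964 Bond=17.7693
(2,0): Delta=-1.0000 Bond=191.1910
(2,1): Delta=-1.0000 Bond=191.1910
(2,2): Delta=0.4076 Bond=-9.7446
(3,0): Delta=-1.0000 Bond=214.1339
(3,1): Delta=-1.0000 Bond=214.1339
(3,2): Delta=-1.0000 Bond=214.1339
(3,3): Delta=0.5284 Bond=-49.8646
V0=71.2998

Since d<R<u, set p* = (R−d)/(u−d) = 0.8525; price each node as the discounted p*-expectation of its children.
Payoff layer (t=4): V(4,0)=216.2428, V(4,1)=192.2625, V(4,2)=143.9022, V(4,3)=46.3755, V(4,4)=150.3032
  t=3,j=0: stock 39.3120 → up 47.5675 (V=192.2625), down 23.5872 (V=216.2428). Price 174.8219; hedge Δ=-1.0000, bond B=214.1339.
  t=3,j=1: stock 79.2792 → up 95.9278 (V=143.9022), down 47.5675 (V=192.2625). Price 134.8547; hedge Δ=-1.0000, bond B=214.1339.
  t=3,j=2: stock 159.8797 → up 193.4545 (V=46.3755), down 95.9278 (V=143.9022). Price 54.2542; hedge Δ=-1.0000, bond B=214.1339.
  t=3,j=3: stock 322.4241 → up 390.1332 (V=150.3032), down 193.4545 (V=46.3755). Price 120.5086; hedge Δ=0.5284, bond B=-49.8646.
  t=2,j=0: stock 65.5200 → up 79.2792 (V=134.8547), down 39.3120 (V=174.8219). Price 125.6710; hedge Δ=-1.0000, bond B=191.1910.
  t=2,j=1: stock 132.1320 → up 159.8797 (V=54.2542), down 79.2792 (V=134.8547). Price 59.0590; hedge Δ=-1.0000, bond B=191.1910.
  t=2,j=2: stock 266.4662 → up 322.4241 (V=120.5086), down 159.8797 (V=54.2542). Price 98.8690; hedge Δ=0.4076, bond B=-9.7446.
  t=1,j=0: stock 109.2000 → up 132.1320 (V=59.0590), down 65.5200 (V=125.6710). Price 61.5063; hedge Δ=-1.0000, bond B=170.7063.
  t=1,j=1: stock 220.2200 → up 266.4662 (V=98.8690), down 132.1320 (V=59.0590). Price 83.0316; hedge Δ=0.2964, bond B=17.7693.
  t=0,j=0: stock 182.0000 → up 220.2200 (V=83.0316), down 109.2000 (V=61.5063). Price 71.2998; hedge Δ=0.1939, bond B=36.0123.
Each (Δ,B) replicates both successor values, so the strategy is self-financing and V0 is arbitrage-free.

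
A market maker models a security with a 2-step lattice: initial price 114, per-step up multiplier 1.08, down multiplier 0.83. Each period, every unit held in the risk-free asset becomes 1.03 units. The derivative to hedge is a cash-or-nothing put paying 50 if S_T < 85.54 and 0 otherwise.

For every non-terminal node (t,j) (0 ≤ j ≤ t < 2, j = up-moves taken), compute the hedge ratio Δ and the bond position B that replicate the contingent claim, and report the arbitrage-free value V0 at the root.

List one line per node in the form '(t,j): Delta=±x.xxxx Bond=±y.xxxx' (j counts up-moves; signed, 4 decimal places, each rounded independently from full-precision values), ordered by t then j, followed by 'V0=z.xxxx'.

Since d<R<u, set p* = (R−d)/(u−d) = 0.8000; price each node as the discounted p*-expectation of its children.
At expiry t=2: V(2,0)=50.0000, V(2,1)=0.0000, V(2,2)=0.0000
  t=1,j=0: stock 94.6200 → up 102.1896 (V=0.0000), down 78.5346 (V=50.0000). Price 9.7087; hedge Δ=-2.1137, bond B=209.7087.
  t=1,j=1: stock 123.1200 → up 132.9696 (V=0.0000), down 102.1896 (V=0.0000). Price 0.0000; hedge Δ=0.0000, bond B=0.0000.
  t=0,j=0: stock 114.0000 → up 123.1200 (V=0.0000), down 94.6200 (V=9.7087). Price 1.8852; hedge Δ=-0.3407, bond B=40.7201.
Each (Δ,B) replicates both successor values, so the strategy is self-financing and V0 is arbitrage-free.

(0,0): Delta=-0.3407 Bond=40.7201
(1,0): Delta=-2.1137 Bond=209.7087
(1,1): Delta=0.0000 Bond=0.0000
V0=1.8852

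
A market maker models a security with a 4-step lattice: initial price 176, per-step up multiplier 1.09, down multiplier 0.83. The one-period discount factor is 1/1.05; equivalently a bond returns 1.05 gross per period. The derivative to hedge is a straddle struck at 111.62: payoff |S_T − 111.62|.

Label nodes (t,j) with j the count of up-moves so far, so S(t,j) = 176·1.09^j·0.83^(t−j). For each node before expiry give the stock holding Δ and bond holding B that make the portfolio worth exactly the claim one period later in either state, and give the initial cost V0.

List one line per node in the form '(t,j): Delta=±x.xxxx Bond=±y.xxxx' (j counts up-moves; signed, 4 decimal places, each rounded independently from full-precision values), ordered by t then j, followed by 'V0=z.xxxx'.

(0,0): Delta=0.9920 Bond=-90.3621
(1,0): Delta=0.9464 Bond=-88.2208
(1,1): Delta=0.9983 Bond=-96.0910
(2,0): Delta=0.6582 Bond=-57.6818
(2,1): Delta=0.9864 Bond=-98.9864
(2,2): Delta=1.0000 Bond=-101.2426
(3,0): Delta=-1.0000 Bond=106.3048
(3,1): Delta=0.8878 Bond=-90.9060
(3,2): Delta=1.0000 Bond=-106.3048
(3,3): Delta=1.0000 Bond=-106.3048
V0=84.2350

Under the risk-neutral measure, an up-move has probability p* = (R−d)/(u−d) = 0.8462 and values discount at R = 1.05.
Terminal payoffs: V(4,0)=28.0934, V(4,1)=1.9284, V(4,2)=32.4328, V(4,3)=77.5578, V(4,4)=136.8184
Node (3,0) S=100.6345: V=(p*·1.9284+(1−p*)·28.0934)/1.05=5.6702; Δ=(1.9284−28.0934)/(109.6916−83.5266)=-1.0000; B=V−Δ·S=106.3048
Node (3,1) S=132.1586: V=(p*·32.4328+(1−p*)·1.9284)/1.05=26.4189; Δ=(32.4328−1.9284)/(144.0528−109.6916)=0.8878; B=V−Δ·S=-90.9060
Node (3,2) S=173.5576: V=(p*·77.5578+(1−p*)·32.4328)/1.05=67.2529; Δ=(77.5578−32.4328)/(189.1778−144.0528)=1.0000; B=V−Δ·S=-106.3048
Node (3,3) S=227.9251: V=(p*·136.8184+(1−p*)·77.5578)/1.05=121.6203; Δ=(136.8184−77.5578)/(248.4384−189.1778)=1.0000; B=V−Δ·S=-106.3048
Node (2,0) S=121.2464: V=(p*·26.4189+(1−p*)·5.6702)/1.05=22.1208; Δ=(26.4189−5.6702)/(132.1586−100.6345)=0.6582; B=V−Δ·S=-57.6818
Node (2,1) S=159.2272: V=(p*·67.2529+(1−p*)·26.4189)/1.05=58.0674; Δ=(67.2529−26.4189)/(173.5576−132.1586)=0.9864; B=V−Δ·S=-98.9864
Node (2,2) S=209.1056: V=(p*·121.6203+(1−p*)·67.2529)/1.05=107.8630; Δ=(121.6203−67.2529)/(227.9251−173.5576)=1.0000; B=V−Δ·S=-101.2426
Node (1,0) S=146.0800: V=(p*·58.0674+(1−p*)·22.1208)/1.05=50.0354; Δ=(58.0674−22.1208)/(159.2272−121.2464)=0.9464; B=V−Δ·S=-88.2208
Node (1,1) S=191.8400: V=(p*·107.8630+(1−p*)·58.0674)/1.05=95.4306; Δ=(107.8630−58.0674)/(209.1056−159.2272)=0.9983; B=V−Δ·S=-96.0910
Node (0,0) S=176.0000: V=(p*·95.4306+(1−p*)·50.0354)/1.05=84.2350; Δ=(95.4306−50.0354)/(191.8400−146.0800)=0.9920; B=V−Δ·S=-90.3621
The time-0 hedge costs 84.2350, which is the no-arbitrage price.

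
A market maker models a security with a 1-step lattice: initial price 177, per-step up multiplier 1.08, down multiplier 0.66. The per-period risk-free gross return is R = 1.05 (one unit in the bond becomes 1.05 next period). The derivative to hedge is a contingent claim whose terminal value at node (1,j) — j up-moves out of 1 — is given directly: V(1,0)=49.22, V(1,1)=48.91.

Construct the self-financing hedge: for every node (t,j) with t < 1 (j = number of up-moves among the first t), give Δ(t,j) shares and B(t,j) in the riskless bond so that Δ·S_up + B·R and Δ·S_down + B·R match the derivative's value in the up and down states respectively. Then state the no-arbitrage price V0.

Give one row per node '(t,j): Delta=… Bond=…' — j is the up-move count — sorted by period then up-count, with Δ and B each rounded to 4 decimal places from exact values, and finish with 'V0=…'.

No-arbitrage ⇒ martingale measure with p* = (R−d)/(u−d) = 0.9286.
Payoff layer (t=1): V(1,0)=49.2200, V(1,1)=48.9100
(0,0): S=177.0000. Δ = (V_up−V_dn)/(S_up−S_dn) = (48.9100−49.2200)/(191.1600−116.8200) = -0.0042. V = [p*·48.9100 + (1−p*)·49.2200]/1.05 = 46.6020. B = V − Δ·S = 47.3401.
The time-0 hedge costs 46.6020, which is the no-arbitrage price.

(0,0): Delta=-0.0042 Bond=47.3401
V0=46.6020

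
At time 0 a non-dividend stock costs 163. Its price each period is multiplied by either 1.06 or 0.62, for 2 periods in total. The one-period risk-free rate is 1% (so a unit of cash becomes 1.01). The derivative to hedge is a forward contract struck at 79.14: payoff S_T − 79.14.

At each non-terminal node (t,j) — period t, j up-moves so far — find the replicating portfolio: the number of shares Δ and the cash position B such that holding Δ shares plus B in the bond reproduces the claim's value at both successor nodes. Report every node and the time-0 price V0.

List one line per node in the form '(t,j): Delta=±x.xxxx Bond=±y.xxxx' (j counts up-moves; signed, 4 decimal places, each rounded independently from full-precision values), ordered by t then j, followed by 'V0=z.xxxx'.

The replicating-portfolio and risk-neutral prices coincide; use p* = (1.01−0.62)/(1.06−0.62) = 0.8864 for the latter.
Payoff layer (t=2): V(2,0)=-16.4828, V(2,1)=27.9836, V(2,2)=104.0068
Node (1,0) S=101.0600: V=(p*·27.9836+(1−p*)·-16.4828)/1.01=22.7036; Δ=(27.9836−-16.4828)/(107.1236−62.6572)=1.0000; B=V−Δ·S=-78.3564
Node (1,1) S=172.7800: V=(p*·104.0068+(1−p*)·27.9836)/1.01=94.4236; Δ=(104.0068−27.9836)/(183.1468−107.1236)=1.0000; B=V−Δ·S=-78.3564
Node (0,0) S=163.0000: V=(p*·94.4236+(1−p*)·22.7036)/1.01=85.4194; Δ=(94.4236−22.7036)/(172.7800−101.0600)=1.0000; B=V−Δ·S=-77.5806
Check: Δ(0,0)·S0 + B(0,0) = 85.4194 = V0.

(0,0): Delta=1.0000 Bond=-77.5806
(1,0): Delta=1.0000 Bond=-78.3564
(1,1): Delta=1.0000 Bond=-78.3564
V0=85.4194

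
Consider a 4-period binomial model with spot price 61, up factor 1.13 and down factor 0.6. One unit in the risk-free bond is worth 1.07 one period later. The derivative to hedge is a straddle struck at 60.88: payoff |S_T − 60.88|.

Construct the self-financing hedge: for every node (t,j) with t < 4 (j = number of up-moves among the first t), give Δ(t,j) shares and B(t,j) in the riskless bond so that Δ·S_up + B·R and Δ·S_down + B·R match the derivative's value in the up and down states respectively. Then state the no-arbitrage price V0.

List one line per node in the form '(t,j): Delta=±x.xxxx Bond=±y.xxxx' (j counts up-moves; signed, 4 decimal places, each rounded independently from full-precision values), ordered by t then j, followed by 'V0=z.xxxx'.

The replicating-portfolio and risk-neutral prices coincide; use p* = (1.07−0.6)/(1.13−0.6) = 0.8868 for the latter.
Terminal values V(4,·): V(4,0)=52.9744, V(4,1)=45.9911, V(4,2)=32.8393, V(4,3)=8.0700, V(4,4)=38.5789
  t=3,j=0: stock 13.1760 → up 14.8889 (V=45.9911), down 7.9056 (V=52.9744). Price 43.7212; hedge Δ=-1.0000, bond B=56.8972.
  t=3,j=1: stock 24.8148 → up 28.0407 (V=32.8393), down 14.8889 (V=45.9911). Price 32.0824; hedge Δ=-1.0000, bond B=56.8972.
  t=3,j=2: stock 46.7345 → up 52.8100 (V=8.0700), down 28.0407 (V=32.8393). Price 10.1627; hedge Δ=-1.0000, bond B=56.8972.
  t=3,j=3: stock 88.0167 → up 99.4589 (V=38.5789), down 52.8100 (V=8.0700). Price 32.8271; hedge Δ=0.6540, bond B=-24.7369.
  t=2,j=0: stock 21.9600 → up 24.8148 (V=32.0824), down 13.1760 (V=43.7212). Price 31.2149; hedge Δ=-1.0000, bond B=53.1749.
  t=2,j=1: stock 41.3580 → up 46.7345 (V=10.1627), down 24.8148 (V=32.0824). Price 11.8169; hedge Δ=-1.0000, bond B=53.1749.
  t=2,j=2: stock 77.8909 → up 88.0167 (V=32.8271), down 46.7345 (V=10.1627). Price 28.2816; hedge Δ=0.5490, bond B=-14.4816.
  t=1,j=0: stock 36.6000 → up 41.3580 (V=11.8169), down 21.9600 (V=31.2149). Price 13.0962; hedge Δ=-1.0000, bond B=49.6962.
  t=1,j=1: stock 68.9300 → up 77.8909 (V=28.2816), down 41.3580 (V=11.8169). Price 24.6895; hedge Δ=0.4507, bond B=-6.3760.
  t=0,j=0: stock 61.0000 → up 68.9300 (V=24.6895), down 36.6000 (V=13.0962). Price 21.8477; hedge Δ=0.3586, bond B=-0.0264.
Each (Δ,B) replicates both successor values, so the strategy is self-financing and V0 is arbitrage-free.

(0,0): Delta=0.3586 Bond=-0.0264
(1,0): Delta=-1.0000 Bond=49.6962
(1,1): Delta=0.4507 Bond=-6.3760
(2,0): Delta=-1.0000 Bond=53.1749
(2,1): Delta=-1.0000 Bond=53.1749
(2,2): Delta=0.5490 Bond=-14.4816
(3,0): Delta=-1.0000 Bond=56.8972
(3,1): Delta=-1.0000 Bond=56.8972
(3,2): Delta=-1.0000 Bond=56.8972
(3,3): Delta=0.6540 Bond=-24.7369
V0=21.8477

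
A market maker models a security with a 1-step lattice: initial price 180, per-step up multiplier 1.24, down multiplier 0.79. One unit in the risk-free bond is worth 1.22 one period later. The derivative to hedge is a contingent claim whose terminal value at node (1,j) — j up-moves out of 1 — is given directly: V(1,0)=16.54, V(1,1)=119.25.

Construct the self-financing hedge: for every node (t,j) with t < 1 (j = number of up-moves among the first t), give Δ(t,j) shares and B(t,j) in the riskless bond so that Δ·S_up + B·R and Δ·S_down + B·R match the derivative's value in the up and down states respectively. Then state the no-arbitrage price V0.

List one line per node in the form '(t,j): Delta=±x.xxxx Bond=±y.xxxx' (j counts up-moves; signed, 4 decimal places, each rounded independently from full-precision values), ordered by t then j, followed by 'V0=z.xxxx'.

(0,0): Delta=1.2680 Bond=-134.2403
V0=94.0042

No-arbitrage ⇒ martingale measure with p* = (R−d)/(u−d) = 0.9556.
Terminal payoffs: V(1,0)=16.5400, V(1,1)=119.2500
  t=0,j=0: stock 180.0000 → up 223.2000 (V=119.2500), down 142.2000 (V=16.5400). Price 94.0042; hedge Δ=1.2680, bond B=-134.2403.
The time-0 hedge costs 94.0042, which is the no-arbitrage price.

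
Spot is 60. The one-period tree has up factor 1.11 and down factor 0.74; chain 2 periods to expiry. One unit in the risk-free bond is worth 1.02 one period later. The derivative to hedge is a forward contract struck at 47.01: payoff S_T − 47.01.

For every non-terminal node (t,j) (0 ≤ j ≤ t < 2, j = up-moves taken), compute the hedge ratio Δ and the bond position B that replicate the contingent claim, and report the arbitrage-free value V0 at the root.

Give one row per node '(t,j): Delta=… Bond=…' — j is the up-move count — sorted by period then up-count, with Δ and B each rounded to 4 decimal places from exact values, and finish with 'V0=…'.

Since d<R<u, set p* = (R−d)/(u−d) = 0.7568; price each node as the discounted p*-expectation of its children.
Payoff layer (t=2): V(2,0)=-14.1540, V(2,1)=2.2740, V(2,2)=26.9160
Node (1,0) S=44.4000: V=(p*·2.2740+(1−p*)·-14.1540)/1.02=-1.6882; Δ=(2.2740−-14.1540)/(49.2840−32.8560)=1.0000; B=V−Δ·S=-46.0882
Node (1,1) S=66.6000: V=(p*·26.9160+(1−p*)·2.2740)/1.02=20.5118; Δ=(26.9160−2.2740)/(73.9260−49.2840)=1.0000; B=V−Δ·S=-46.0882
Node (0,0) S=60.0000: V=(p*·20.5118+(1−p*)·-1.6882)/1.02=14.8155; Δ=(20.5118−-1.6882)/(66.6000−44.4000)=1.0000; B=V−Δ·S=-45.1845
The time-0 hedge costs 14.8155, which is the no-arbitrage price.

(0,0): Delta=1.0000 Bond=-45.1845
(1,0): Delta=1.0000 Bond=-46.0882
(1,1): Delta=1.0000 Bond=-46.0882
V0=14.8155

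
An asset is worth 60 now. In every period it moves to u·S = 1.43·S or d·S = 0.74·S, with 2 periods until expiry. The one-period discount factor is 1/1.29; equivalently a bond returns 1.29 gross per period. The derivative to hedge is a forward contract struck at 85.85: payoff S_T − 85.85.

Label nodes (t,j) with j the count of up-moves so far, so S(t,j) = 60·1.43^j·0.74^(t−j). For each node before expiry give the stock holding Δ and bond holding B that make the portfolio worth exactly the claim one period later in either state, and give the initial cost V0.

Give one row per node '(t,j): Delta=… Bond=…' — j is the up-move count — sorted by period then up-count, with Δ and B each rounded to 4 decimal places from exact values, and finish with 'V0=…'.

No-arbitrage ⇒ martingale measure with p* = (R−d)/(u−d) = 0.7971.
Terminal values V(2,·): V(2,0)=-52.9940, V(2,1)=-22.3580, V(2,2)=36.8440
  t=1,j=0: stock 44.4000 → up 63.4920 (V=-22.3580), down 32.8560 (V=-52.9940). Price -22.1504; hedge Δ=1.0000, bond B=-66.5504.
  t=1,j=1: stock 85.8000 → up 122.6940 (V=36.8440), down 63.4920 (V=-22.3580). Price 19.2496; hedge Δ=1.0000, bond B=-66.5504.
  t=0,j=0: stock 60.0000 → up 85.8000 (V=19.2496), down 44.4000 (V=-22.1504). Price 8.4106; hedge Δ=1.0000, bond B=-51.5894.
Root portfolio cost Δ·60+B reproduces V0=8.4106.

(0,0): Delta=1.0000 Bond=-51.5894
(1,0): Delta=1.0000 Bond=-66.5504
(1,1): Delta=1.0000 Bond=-66.5504
V0=8.4106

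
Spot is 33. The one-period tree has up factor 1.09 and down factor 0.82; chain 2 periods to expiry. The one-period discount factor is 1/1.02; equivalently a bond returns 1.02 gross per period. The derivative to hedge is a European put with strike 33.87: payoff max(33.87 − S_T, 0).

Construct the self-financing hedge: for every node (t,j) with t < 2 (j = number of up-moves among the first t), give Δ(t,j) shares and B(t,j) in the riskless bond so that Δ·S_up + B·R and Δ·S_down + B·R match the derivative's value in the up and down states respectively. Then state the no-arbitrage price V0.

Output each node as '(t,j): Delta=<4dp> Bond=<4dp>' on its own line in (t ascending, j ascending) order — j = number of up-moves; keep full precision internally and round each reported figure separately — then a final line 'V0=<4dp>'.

(0,0): Delta=-0.5650 Bond=21.0139
(1,0): Delta=-1.0000 Bond=33.2059
(1,1): Delta=-0.4504 Bond=17.3141
V0=2.3696

Risk-neutral probability p* = (R−d)/(u−d) = (1.02−0.82)/(1.09−0.82) = 0.7407.
Terminal values V(2,·): V(2,0)=11.6808, V(2,1)=4.3746, V(2,2)=0.0000
(1,0): S=27.0600. Δ = (V_up−V_dn)/(S_up−S_dn) = (4.3746−11.6808)/(29.4954−22.1892) = -1.0000. V = [p*·4.3746 + (1−p*)·11.6808]/1.02 = 6.1459. B = V − Δ·S = 33.2059.
(1,1): S=35.9700. Δ = (V_up−V_dn)/(S_up−S_dn) = (0.0000−4.3746)/(39.2073−29.4954) = -0.4504. V = [p*·0.0000 + (1−p*)·4.3746]/1.02 = 1.1119. B = V − Δ·S = 17.3141.
(0,0): S=33.0000. Δ = (V_up−V_dn)/(S_up−S_dn) = (1.1119−6.1459)/(35.9700−27.0600) = -0.5650. V = [p*·1.1119 + (1−p*)·6.1459]/1.02 = 2.3696. B = V − Δ·S = 21.0139.
Each (Δ,B) replicates both successor values, so the strategy is self-financing and V0 is arbitrage-free.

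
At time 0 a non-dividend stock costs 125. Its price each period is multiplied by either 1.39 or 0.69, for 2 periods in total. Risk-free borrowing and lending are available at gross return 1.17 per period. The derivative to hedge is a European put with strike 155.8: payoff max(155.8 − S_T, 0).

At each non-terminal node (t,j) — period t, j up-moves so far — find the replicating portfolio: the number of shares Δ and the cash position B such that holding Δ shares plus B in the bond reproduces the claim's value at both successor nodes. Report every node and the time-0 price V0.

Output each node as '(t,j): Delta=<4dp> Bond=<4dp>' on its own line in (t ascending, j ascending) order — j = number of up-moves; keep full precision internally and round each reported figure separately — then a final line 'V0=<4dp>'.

No-arbitrage ⇒ martingale measure with p* = (R−d)/(u−d) = 0.6857.
Terminal payoffs: V(2,0)=96.2875, V(2,1)=35.9125, V(2,2)=0.0000
  t=1,j=0: stock 86.2500 → up 119.8875 (V=35.9125), down 59.5125 (V=96.2875). Price 46.9124; hedge Δ=-1.0000, bond B=133.1624.
  t=1,j=1: stock 173.7500 → up 241.5125 (V=0.0000), down 119.8875 (V=35.9125). Price 9.6468; hedge Δ=-0.2953, bond B=60.9504.
  t=0,j=0: stock 125.0000 → up 173.7500 (V=9.6468), down 86.2500 (V=46.9124). Price 18.2554; hedge Δ=-0.4259, bond B=71.4920.
Each (Δ,B) replicates both successor values, so the strategy is self-financing and V0 is arbitrage-free.

(0,0): Delta=-0.4259 Bond=71.4920
(1,0): Delta=-1.0000 Bond=133.1624
(1,1): Delta=-0.2953 Bond=60.9504
V0=18.2554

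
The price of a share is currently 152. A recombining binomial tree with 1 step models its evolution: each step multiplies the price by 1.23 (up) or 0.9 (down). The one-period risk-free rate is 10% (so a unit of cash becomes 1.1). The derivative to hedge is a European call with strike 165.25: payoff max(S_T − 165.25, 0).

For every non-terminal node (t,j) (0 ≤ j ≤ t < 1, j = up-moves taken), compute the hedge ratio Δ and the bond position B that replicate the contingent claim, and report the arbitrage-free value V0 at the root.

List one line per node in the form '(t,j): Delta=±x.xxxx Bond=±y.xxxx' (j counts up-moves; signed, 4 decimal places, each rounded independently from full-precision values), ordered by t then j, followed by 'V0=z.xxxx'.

(0,0): Delta=0.4328 Bond=-53.8264
V0=11.9614

Risk-neutral probability p* = (R−d)/(u−d) = (1.1−0.9)/(1.23−0.9) = 0.6061.
Terminal values V(1,·): V(1,0)=0.0000, V(1,1)=21.7100
(0,0): S=152.0000. Δ = (V_up−V_dn)/(S_up−S_dn) = (21.7100−0.0000)/(186.9600−136.8000) = 0.4328. V = [p*·21.7100 + (1−p*)·0.0000]/1.1 = 11.9614. B = V − Δ·S = -53.8264.
Each (Δ,B) replicates both successor values, so the strategy is self-financing and V0 is arbitrage-free.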